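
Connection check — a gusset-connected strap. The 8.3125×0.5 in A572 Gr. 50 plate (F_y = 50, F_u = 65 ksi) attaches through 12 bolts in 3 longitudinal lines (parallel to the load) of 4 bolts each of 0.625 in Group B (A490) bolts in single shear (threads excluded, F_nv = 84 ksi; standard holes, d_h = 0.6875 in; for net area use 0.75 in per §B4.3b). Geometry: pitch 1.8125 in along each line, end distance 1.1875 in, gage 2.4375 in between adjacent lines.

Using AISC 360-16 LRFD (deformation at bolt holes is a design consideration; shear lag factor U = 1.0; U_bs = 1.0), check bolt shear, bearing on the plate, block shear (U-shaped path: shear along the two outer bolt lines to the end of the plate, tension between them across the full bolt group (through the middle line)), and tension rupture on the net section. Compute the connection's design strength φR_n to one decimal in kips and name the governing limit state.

147.8 kips (net-section rupture governs)

Bolt shear: A_b = π(0.625)²/4 = 0.3068 in². φR_n = 0.75 × 84 × 0.3068 × 12 × 1 = 231.9 kips.
Bearing (0.5 in plate, F_u = 65 ksi): end bolts L_c = 1.1875 − 0.6875/2 = 0.84375, R_n = min(1.2×0.84375×0.5×65, 2.4×0.625×0.5×65) = 32.906 kips/bolt; interior L_c = 1.8125 − 0.6875 = 1.125, R_n = 43.875 kips/bolt. φR_n = 0.75 × (3×32.906 + 9×43.875) = 370.2 kips.
Block shear: shear path 2×[1.1875+3×1.8125] = 2×6.625 in, A_gv = 6.625, A_nv = 2×(6.625 − 3.5×0.75)×0.5 = 4 in²; tension across gage: (4.875 − 2×0.75)×0.5 = 1.6875 in². R_n = min(0.6×65×4, 0.6×50×6.625) + 1.0×65×1.6875 = min(156, 198.75) + 109.69 = 265.69 kips. φR_n = 0.75 × 265.69 = 199.3 kips.
Tension rupture (net): A_n = (8.3125 − 3×0.75)×0.5 = 3.0313 in² (U = 1.0, A_e = A_n). φR_n = 0.75 × 65 × 3.0313 = 147.8 kips.
Governing: min(231.9, 370.2, 199.3, 147.8) = 147.8 kips → net-section rupture.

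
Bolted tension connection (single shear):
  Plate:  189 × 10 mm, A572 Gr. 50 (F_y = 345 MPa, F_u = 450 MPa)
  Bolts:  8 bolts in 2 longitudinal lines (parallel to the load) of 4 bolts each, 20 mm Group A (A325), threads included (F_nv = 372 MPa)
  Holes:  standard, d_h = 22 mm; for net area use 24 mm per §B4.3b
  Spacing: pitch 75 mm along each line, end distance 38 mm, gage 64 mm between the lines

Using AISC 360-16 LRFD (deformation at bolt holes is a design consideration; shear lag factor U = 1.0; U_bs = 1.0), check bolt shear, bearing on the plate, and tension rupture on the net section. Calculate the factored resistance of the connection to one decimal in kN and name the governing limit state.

475.9 kN (net-section rupture governs)

Bolt shear: A_b = π(20)²/4 = 314.16 mm². φR_n = 0.75 × 372 × 314.16 × 8 × 1 = 701.2 kN.
Bearing (10 mm plate, F_u = 450 MPa): end bolts L_c = 38 − 22/2 = 27, R_n = min(1.2×27×10×450, 2.4×20×10×450) = 145.8 kN/bolt; interior L_c = 75 − 22 = 53, R_n = 216 kN/bolt. φR_n = 0.75 × (2×145.8 + 6×216) = 1190.7 kN.
Tension rupture (net): A_n = (189 − 2×24)×10 = 1410 mm² (U = 1.0, A_e = A_n). φR_n = 0.75 × 450 × 1410 = 475.9 kN.
Governing: min(701.2, 1190.7, 475.9) = 475.9 kN → net-section rupture.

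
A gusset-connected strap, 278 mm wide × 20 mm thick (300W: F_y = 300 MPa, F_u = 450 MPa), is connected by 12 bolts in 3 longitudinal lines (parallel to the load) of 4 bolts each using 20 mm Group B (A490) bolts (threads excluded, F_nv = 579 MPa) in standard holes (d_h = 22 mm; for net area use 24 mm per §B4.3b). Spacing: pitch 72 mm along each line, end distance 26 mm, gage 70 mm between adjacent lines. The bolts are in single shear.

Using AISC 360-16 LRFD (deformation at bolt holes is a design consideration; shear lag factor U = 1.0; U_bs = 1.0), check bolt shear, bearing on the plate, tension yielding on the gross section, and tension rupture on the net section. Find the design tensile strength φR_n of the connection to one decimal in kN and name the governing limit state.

1390.5 kN (net-section rupture governs)

Bolt shear: A_b = π(20)²/4 = 314.16 mm². φR_n = 0.75 × 579 × 314.16 × 12 × 1 = 1637.1 kN.
Bearing (20 mm plate, F_u = 450 MPa): end bolts L_c = 26 − 22/2 = 15, R_n = min(1.2×15×20×450, 2.4×20×20×450) = 162 kN/bolt; interior L_c = 72 − 22 = 50, R_n = 432 kN/bolt. φR_n = 0.75 × (3×162 + 9×432) = 3280.5 kN.
Tension yield (gross): A_g = 278×20 = 5560 mm². φR_n = 0.90 × 300 × 5560 = 1501.2 kN.
Tension rupture (net): A_n = (278 − 3×24)×20 = 4120 mm² (U = 1.0, A_e = A_n). φR_n = 0.75 × 450 × 4120 = 1390.5 kN.
Governing: min(1637.1, 3280.5, 1501.2, 1390.5) = 1390.5 kN → net-section rupture.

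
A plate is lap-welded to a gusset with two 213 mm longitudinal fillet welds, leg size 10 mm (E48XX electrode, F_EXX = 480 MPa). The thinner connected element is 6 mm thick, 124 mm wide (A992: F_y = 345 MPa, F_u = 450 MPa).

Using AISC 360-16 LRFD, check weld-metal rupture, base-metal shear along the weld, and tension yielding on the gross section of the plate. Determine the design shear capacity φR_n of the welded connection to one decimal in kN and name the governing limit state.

Weld metal: throat = 0.707×10 = 7.07 mm, L = 2×213 = 426 mm. φR_n = 0.75 × 0.6 × 480 × 7.07 × 426 = 650.6 kN.
Base metal shear (6 mm plate): yield φR_n = 1.0×0.6×345×6×426 = 529.1 kN; rupture φR_n = 0.75×0.6×450×6×426 = 517.6 kN; take 517.6 kN (rupture).
Tension yield (gross): A_g = 124×6 = 744 mm². φR_n = 0.90 × 345 × 744 = 231.0 kN.
Governing: min(650.6, 517.6, 231.0) = 231.0 kN → gross-section yield.

231.0 kN (gross-section yield governs)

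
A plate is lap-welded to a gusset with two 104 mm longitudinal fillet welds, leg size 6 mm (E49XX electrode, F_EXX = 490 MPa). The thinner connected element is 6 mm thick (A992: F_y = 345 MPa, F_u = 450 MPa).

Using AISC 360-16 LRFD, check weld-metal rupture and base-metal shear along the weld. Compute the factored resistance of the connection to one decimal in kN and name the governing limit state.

Weld metal: throat = 0.707×6 = 4.242 mm, L = 2×104 = 208 mm. φR_n = 0.75 × 0.6 × 490 × 4.242 × 208 = 194.6 kN.
Base metal shear (6 mm plate): yield φR_n = 1.0×0.6×345×6×208 = 258.3 kN; rupture φR_n = 0.75×0.6×450×6×208 = 252.7 kN; take 252.7 kN (rupture).
Governing: min(194.6, 252.7) = 194.6 kN → weld metal.

194.6 kN (weld metal governs)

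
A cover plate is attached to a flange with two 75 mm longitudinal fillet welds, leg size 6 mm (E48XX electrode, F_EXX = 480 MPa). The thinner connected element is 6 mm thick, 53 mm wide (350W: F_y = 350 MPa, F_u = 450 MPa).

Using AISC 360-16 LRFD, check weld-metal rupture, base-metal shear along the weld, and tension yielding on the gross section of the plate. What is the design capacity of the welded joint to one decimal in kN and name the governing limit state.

Weld metal: throat = 0.707×6 = 4.242 mm, L = 2×75 = 150 mm. φR_n = 0.75 × 0.6 × 480 × 4.242 × 150 = 137.4 kN.
Base metal shear (6 mm plate): yield φR_n = 1.0×0.6×350×6×150 = 189.0 kN; rupture φR_n = 0.75×0.6×450×6×150 = 182.3 kN; take 182.3 kN (rupture).
Tension yield (gross): A_g = 53×6 = 318 mm². φR_n = 0.90 × 350 × 318 = 100.2 kN.
Governing: min(137.4, 182.3, 100.2) = 100.2 kN → gross-section yield.

100.2 kN (gross-section yield governs)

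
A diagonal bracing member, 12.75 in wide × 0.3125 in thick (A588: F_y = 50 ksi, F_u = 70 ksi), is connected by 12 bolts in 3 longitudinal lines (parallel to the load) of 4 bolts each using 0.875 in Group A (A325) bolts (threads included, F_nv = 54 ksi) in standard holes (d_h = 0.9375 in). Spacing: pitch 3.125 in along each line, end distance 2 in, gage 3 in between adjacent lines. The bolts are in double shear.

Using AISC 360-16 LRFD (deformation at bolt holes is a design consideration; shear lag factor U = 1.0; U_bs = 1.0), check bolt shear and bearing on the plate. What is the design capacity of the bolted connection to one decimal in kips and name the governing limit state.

400.5 kips (bearing governs)

Bolt shear: A_b = π(0.875)²/4 = 0.60132 in². φR_n = 0.75 × 54 × 0.60132 × 12 × 2 = 584.5 kips.
Bearing (0.3125 in plate, F_u = 70 ksi): end bolts L_c = 2 − 0.9375/2 = 1.53125, R_n = min(1.2×1.53125×0.3125×70, 2.4×0.875×0.3125×70) = 40.195 kips/bolt; interior L_c = 3.125 − 0.9375 = 2.1875, R_n = 45.938 kips/bolt. φR_n = 0.75 × (3×40.195 + 9×45.938) = 400.5 kips.
Governing: min(584.5, 400.5) = 400.5 kips → bearing.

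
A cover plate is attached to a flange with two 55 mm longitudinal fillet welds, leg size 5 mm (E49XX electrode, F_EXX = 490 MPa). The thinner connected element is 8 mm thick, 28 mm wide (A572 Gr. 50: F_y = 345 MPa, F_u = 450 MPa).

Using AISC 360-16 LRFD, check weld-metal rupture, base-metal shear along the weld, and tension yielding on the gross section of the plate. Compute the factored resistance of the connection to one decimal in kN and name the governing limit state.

69.6 kN (gross-section yield governs)

Weld metal: throat = 0.707×5 = 3.535 mm, L = 2×55 = 110 mm. φR_n = 0.75 × 0.6 × 490 × 3.535 × 110 = 85.7 kN.
Base metal shear (8 mm plate): yield φR_n = 1.0×0.6×345×8×110 = 182.2 kN; rupture φR_n = 0.75×0.6×450×8×110 = 178.2 kN; take 178.2 kN (rupture).
Tension yield (gross): A_g = 28×8 = 224 mm². φR_n = 0.90 × 345 × 224 = 69.6 kN.
Governing: min(85.7, 178.2, 69.6) = 69.6 kN → gross-section yield.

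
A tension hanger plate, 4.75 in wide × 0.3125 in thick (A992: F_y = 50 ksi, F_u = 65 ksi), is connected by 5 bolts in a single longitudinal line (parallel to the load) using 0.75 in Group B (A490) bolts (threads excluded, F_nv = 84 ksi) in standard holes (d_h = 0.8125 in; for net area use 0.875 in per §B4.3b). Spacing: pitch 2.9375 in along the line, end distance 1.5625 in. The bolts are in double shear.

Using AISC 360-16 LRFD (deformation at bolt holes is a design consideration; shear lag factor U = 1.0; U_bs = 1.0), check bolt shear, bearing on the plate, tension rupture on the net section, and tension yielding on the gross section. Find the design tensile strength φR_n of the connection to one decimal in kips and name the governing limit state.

59.0 kips (net-section rupture governs)

Bolt shear: A_b = π(0.75)²/4 = 0.44179 in². φR_n = 0.75 × 84 × 0.44179 × 5 × 2 = 278.3 kips.
Bearing (0.3125 in plate, F_u = 65 ksi): end bolts L_c = 1.5625 − 0.8125/2 = 1.15625, R_n = min(1.2×1.15625×0.3125×65, 2.4×0.75×0.3125×65) = 28.184 kips/bolt; interior L_c = 2.9375 − 0.8125 = 2.125, R_n = 36.563 kips/bolt. φR_n = 0.75 × (1×28.184 + 4×36.563) = 130.8 kips.
Tension rupture (net): A_n = (4.75 − 1×0.875)×0.3125 = 1.2109 in² (U = 1.0, A_e = A_n). φR_n = 0.75 × 65 × 1.2109 = 59.0 kips.
Tension yield (gross): A_g = 4.75×0.3125 = 1.4844 in². φR_n = 0.90 × 50 × 1.4844 = 66.8 kips.
Governing: min(278.3, 130.8, 59.0, 66.8) = 59.0 kips → net-section rupture.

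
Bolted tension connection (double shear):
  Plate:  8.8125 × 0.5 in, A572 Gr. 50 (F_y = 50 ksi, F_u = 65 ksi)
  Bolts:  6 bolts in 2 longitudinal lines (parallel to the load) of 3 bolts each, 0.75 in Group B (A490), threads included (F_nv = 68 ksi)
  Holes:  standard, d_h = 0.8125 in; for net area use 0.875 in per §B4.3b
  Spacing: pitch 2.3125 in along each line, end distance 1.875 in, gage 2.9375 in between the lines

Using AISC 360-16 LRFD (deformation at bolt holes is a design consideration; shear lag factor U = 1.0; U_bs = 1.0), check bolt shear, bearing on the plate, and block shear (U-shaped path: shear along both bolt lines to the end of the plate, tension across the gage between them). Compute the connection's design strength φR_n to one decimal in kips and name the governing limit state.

Bolt shear: A_b = π(0.75)²/4 = 0.44179 in². φR_n = 0.75 × 68 × 0.44179 × 6 × 2 = 270.4 kips.
Bearing (0.5 in plate, F_u = 65 ksi): end bolts L_c = 1.875 − 0.8125/2 = 1.46875, R_n = min(1.2×1.46875×0.5×65, 2.4×0.75×0.5×65) = 57.281 kips/bolt; interior L_c = 2.3125 − 0.8125 = 1.5, R_n = 58.5 kips/bolt. φR_n = 0.75 × (2×57.281 + 4×58.5) = 261.4 kips.
Block shear: shear path 2×[1.875+2×2.3125] = 2×6.5 in, A_gv = 6.5, A_nv = 2×(6.5 − 2.5×0.875)×0.5 = 4.3125 in²; tension across gage: (2.9375 − 1×0.875)×0.5 = 1.0313 in². R_n = min(0.6×65×4.3125, 0.6×50×6.5) + 1.0×65×1.0313 = min(168.19, 195) + 67.035 = 235.23 kips. φR_n = 0.75 × 235.23 = 176.4 kips.
Governing: min(270.4, 261.4, 176.4) = 176.4 kips → block shear.

176.4 kips (block shear governs)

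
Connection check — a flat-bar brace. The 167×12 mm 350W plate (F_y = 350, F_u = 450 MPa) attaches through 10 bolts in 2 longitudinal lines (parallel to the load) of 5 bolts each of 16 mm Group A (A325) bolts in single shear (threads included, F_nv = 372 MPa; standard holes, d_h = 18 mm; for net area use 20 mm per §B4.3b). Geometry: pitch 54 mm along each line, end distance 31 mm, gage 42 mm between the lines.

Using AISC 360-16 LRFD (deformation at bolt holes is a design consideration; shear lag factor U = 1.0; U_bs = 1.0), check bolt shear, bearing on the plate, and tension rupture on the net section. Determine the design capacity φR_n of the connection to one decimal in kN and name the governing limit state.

Bolt shear: A_b = π(16)²/4 = 201.06 mm². φR_n = 0.75 × 372 × 201.06 × 10 × 1 = 561.0 kN.
Bearing (12 mm plate, F_u = 450 MPa): end bolts L_c = 31 − 18/2 = 22, R_n = min(1.2×22×12×450, 2.4×16×12×450) = 142.56 kN/bolt; interior L_c = 54 − 18 = 36, R_n = 207.36 kN/bolt. φR_n = 0.75 × (2×142.56 + 8×207.36) = 1458.0 kN.
Tension rupture (net): A_n = (167 − 2×20)×12 = 1524 mm² (U = 1.0, A_e = A_n). φR_n = 0.75 × 450 × 1524 = 514.4 kN.
Governing: min(561.0, 1458.0, 514.4) = 514.4 kN → net-section rupture.

514.4 kN (net-section rupture governs)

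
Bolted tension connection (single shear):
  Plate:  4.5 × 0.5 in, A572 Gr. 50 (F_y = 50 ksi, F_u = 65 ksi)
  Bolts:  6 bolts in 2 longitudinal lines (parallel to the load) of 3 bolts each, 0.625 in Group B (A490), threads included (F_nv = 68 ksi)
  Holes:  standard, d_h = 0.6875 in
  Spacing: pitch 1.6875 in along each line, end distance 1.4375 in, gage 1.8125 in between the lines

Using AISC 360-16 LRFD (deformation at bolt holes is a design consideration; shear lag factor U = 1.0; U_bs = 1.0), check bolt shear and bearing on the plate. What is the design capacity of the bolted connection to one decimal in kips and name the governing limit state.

Bolt shear: A_b = π(0.625)²/4 = 0.3068 in². φR_n = 0.75 × 68 × 0.3068 × 6 × 1 = 93.9 kips.
Bearing (0.5 in plate, F_u = 65 ksi): end bolts L_c = 1.4375 − 0.6875/2 = 1.09375, R_n = min(1.2×1.09375×0.5×65, 2.4×0.625×0.5×65) = 42.656 kips/bolt; interior L_c = 1.6875 − 0.6875 = 1, R_n = 39 kips/bolt. φR_n = 0.75 × (2×42.656 + 4×39) = 181.0 kips.
Governing: min(93.9, 181.0) = 93.9 kips → bolt shear.

93.9 kips (bolt shear governs)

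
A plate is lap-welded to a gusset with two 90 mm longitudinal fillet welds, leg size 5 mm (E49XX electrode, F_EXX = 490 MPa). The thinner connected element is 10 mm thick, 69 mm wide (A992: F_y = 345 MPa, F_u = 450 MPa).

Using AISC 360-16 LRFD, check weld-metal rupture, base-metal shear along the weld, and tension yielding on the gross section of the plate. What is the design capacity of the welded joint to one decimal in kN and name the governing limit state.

140.3 kN (weld metal governs)

Weld metal: throat = 0.707×5 = 3.535 mm, L = 2×90 = 180 mm. φR_n = 0.75 × 0.6 × 490 × 3.535 × 180 = 140.3 kN.
Base metal shear (10 mm plate): yield φR_n = 1.0×0.6×345×10×180 = 372.6 kN; rupture φR_n = 0.75×0.6×450×10×180 = 364.5 kN; take 364.5 kN (rupture).
Tension yield (gross): A_g = 69×10 = 690 mm². φR_n = 0.90 × 345 × 690 = 214.2 kN.
Governing: min(140.3, 364.5, 214.2) = 140.3 kN → weld metal.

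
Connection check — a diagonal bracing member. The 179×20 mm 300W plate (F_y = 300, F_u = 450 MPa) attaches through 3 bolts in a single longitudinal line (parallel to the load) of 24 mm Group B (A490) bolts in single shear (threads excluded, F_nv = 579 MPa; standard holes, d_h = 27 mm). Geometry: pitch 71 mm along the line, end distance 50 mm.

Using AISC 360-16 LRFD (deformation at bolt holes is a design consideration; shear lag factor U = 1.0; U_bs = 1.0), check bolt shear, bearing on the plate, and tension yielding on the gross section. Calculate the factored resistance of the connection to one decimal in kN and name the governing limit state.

589.4 kN (bolt shear governs)

Bolt shear: A_b = π(24)²/4 = 452.39 mm². φR_n = 0.75 × 579 × 452.39 × 3 × 1 = 589.4 kN.
Bearing (20 mm plate, F_u = 450 MPa): end bolts L_c = 50 − 27/2 = 36.5, R_n = min(1.2×36.5×20×450, 2.4×24×20×450) = 394.2 kN/bolt; interior L_c = 71 − 27 = 44, R_n = 475.2 kN/bolt. φR_n = 0.75 × (1×394.2 + 2×475.2) = 1008.5 kN.
Tension yield (gross): A_g = 179×20 = 3580 mm². φR_n = 0.90 × 300 × 3580 = 966.6 kN.
Governing: min(589.4, 1008.5, 966.6) = 589.4 kN → bolt shear.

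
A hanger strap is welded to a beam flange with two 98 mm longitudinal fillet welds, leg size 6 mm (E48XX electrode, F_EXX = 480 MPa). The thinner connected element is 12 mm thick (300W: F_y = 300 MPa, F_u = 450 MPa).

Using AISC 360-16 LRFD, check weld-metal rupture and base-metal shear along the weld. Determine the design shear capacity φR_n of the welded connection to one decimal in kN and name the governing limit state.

Weld metal: throat = 0.707×6 = 4.242 mm, L = 2×98 = 196 mm. φR_n = 0.75 × 0.6 × 480 × 4.242 × 196 = 179.6 kN.
Base metal shear (12 mm plate): yield φR_n = 1.0×0.6×300×12×196 = 423.4 kN; rupture φR_n = 0.75×0.6×450×12×196 = 476.3 kN; take 423.4 kN (yield).
Governing: min(179.6, 423.4) = 179.6 kN → weld metal.

179.6 kN (weld metal governs)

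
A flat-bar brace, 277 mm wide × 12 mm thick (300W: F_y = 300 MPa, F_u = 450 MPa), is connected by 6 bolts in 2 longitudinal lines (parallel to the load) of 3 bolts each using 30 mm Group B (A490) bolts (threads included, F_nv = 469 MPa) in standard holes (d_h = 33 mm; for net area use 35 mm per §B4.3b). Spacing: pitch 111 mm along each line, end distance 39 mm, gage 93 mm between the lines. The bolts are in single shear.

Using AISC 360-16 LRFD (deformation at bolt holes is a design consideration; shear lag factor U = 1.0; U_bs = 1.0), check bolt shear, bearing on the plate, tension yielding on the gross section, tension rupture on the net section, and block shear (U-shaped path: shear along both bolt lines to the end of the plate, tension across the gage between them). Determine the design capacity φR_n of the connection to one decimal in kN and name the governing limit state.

Bolt shear: A_b = π(30)²/4 = 706.86 mm². φR_n = 0.75 × 469 × 706.86 × 6 × 1 = 1491.8 kN.
Bearing (12 mm plate, F_u = 450 MPa): end bolts L_c = 39 − 33/2 = 22.5, R_n = min(1.2×22.5×12×450, 2.4×30×12×450) = 145.8 kN/bolt; interior L_c = 111 − 33 = 78, R_n = 388.8 kN/bolt. φR_n = 0.75 × (2×145.8 + 4×388.8) = 1385.1 kN.
Tension yield (gross): A_g = 277×12 = 3324 mm². φR_n = 0.90 × 300 × 3324 = 897.5 kN.
Tension rupture (net): A_n = (277 − 2×35)×12 = 2484 mm² (U = 1.0, A_e = A_n). φR_n = 0.75 × 450 × 2484 = 838.4 kN.
Block shear: shear path 2×[39+2×111] = 2×261 mm, A_gv = 6264, A_nv = 2×(261 − 2.5×35)×12 = 4164 mm²; tension across gage: (93 − 1×35)×12 = 696 mm². R_n = min(0.6×450×4164, 0.6×300×6264) + 1.0×450×696 = min(1124.3, 1127.5) + 313.2 = 1437.5 kN. φR_n = 0.75 × 1437.5 = 1078.1 kN.
Governing: min(1491.8, 1385.1, 897.5, 838.4, 1078.1) = 838.4 kN → net-section rupture.

838.4 kN (net-section rupture governs)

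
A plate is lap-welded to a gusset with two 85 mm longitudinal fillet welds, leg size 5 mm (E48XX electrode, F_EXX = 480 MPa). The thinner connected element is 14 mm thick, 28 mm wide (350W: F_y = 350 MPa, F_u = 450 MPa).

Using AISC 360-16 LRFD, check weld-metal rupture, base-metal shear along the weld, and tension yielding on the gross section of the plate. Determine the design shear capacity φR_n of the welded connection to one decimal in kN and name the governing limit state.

123.5 kN (gross-section yield governs)

Weld metal: throat = 0.707×5 = 3.535 mm, L = 2×85 = 170 mm. φR_n = 0.75 × 0.6 × 480 × 3.535 × 170 = 129.8 kN.
Base metal shear (14 mm plate): yield φR_n = 1.0×0.6×350×14×170 = 499.8 kN; rupture φR_n = 0.75×0.6×450×14×170 = 482.0 kN; take 482.0 kN (rupture).
Tension yield (gross): A_g = 28×14 = 392 mm². φR_n = 0.90 × 350 × 392 = 123.5 kN.
Governing: min(129.8, 482.0, 123.5) = 123.5 kN → gross-section yield.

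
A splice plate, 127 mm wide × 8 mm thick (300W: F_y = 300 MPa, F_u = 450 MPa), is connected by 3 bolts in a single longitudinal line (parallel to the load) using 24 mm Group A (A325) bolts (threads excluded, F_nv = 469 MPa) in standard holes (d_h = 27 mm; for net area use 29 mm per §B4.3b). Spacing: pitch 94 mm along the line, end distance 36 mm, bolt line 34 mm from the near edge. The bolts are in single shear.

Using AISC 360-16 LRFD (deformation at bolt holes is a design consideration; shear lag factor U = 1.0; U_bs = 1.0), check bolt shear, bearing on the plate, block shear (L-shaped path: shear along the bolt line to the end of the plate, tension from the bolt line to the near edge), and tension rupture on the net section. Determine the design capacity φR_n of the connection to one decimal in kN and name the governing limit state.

Bolt shear: A_b = π(24)²/4 = 452.39 mm². φR_n = 0.75 × 469 × 452.39 × 3 × 1 = 477.4 kN.
Bearing (8 mm plate, F_u = 450 MPa): end bolts L_c = 36 − 27/2 = 22.5, R_n = min(1.2×22.5×8×450, 2.4×24×8×450) = 97.2 kN/bolt; interior L_c = 94 − 27 = 67, R_n = 207.36 kN/bolt. φR_n = 0.75 × (1×97.2 + 2×207.36) = 383.9 kN.
Block shear: shear path 1×[36+2×94] = 1×224 mm, A_gv = 1792, A_nv = 1×(224 − 2.5×29)×8 = 1212 mm²; tension to near edge: (34 − 0.5×29)×8 = 156 mm². R_n = min(0.6×450×1212, 0.6×300×1792) + 1.0×450×156 = min(327.24, 322.56) + 70.2 = 392.76 kN. φR_n = 0.75 × 392.76 = 294.6 kN.
Tension rupture (net): A_n = (127 − 1×29)×8 = 784 mm² (U = 1.0, A_e = A_n). φR_n = 0.75 × 450 × 784 = 264.6 kN.
Governing: min(477.4, 383.9, 294.6, 264.6) = 264.6 kN → net-section rupture.

264.6 kN (net-section rupture governs)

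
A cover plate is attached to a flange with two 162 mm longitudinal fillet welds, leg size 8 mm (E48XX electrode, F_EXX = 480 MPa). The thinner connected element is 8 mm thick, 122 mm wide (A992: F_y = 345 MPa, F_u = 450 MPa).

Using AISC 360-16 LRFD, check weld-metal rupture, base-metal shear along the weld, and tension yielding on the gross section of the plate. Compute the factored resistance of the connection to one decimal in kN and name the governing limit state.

Weld metal: throat = 0.707×8 = 5.656 mm, L = 2×162 = 324 mm. φR_n = 0.75 × 0.6 × 480 × 5.656 × 324 = 395.8 kN.
Base metal shear (8 mm plate): yield φR_n = 1.0×0.6×345×8×324 = 536.5 kN; rupture φR_n = 0.75×0.6×450×8×324 = 524.9 kN; take 524.9 kN (rupture).
Tension yield (gross): A_g = 122×8 = 976 mm². φR_n = 0.90 × 345 × 976 = 303.0 kN.
Governing: min(395.8, 524.9, 303.0) = 303.0 kN → gross-section yield.

303.0 kN (gross-section yield governs)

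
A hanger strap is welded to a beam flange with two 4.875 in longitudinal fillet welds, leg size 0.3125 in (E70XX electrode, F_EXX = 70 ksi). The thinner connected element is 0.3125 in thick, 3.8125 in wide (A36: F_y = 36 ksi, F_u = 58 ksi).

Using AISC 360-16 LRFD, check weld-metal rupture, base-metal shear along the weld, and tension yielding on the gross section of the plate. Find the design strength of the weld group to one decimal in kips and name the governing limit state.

38.6 kips (gross-section yield governs)

Weld metal: throat = 0.707×0.3125 = 0.22094 in, L = 2×4.875 = 9.75 in. φR_n = 0.75 × 0.6 × 70 × 0.22094 × 9.75 = 67.9 kips.
Base metal shear (0.3125 in plate): yield φR_n = 1.0×0.6×36×0.3125×9.75 = 65.8 kips; rupture φR_n = 0.75×0.6×58×0.3125×9.75 = 79.5 kips; take 65.8 kips (yield).
Tension yield (gross): A_g = 3.8125×0.3125 = 1.1914 in². φR_n = 0.90 × 36 × 1.1914 = 38.6 kips.
Governing: min(67.9, 65.8, 38.6) = 38.6 kips → gross-section yield.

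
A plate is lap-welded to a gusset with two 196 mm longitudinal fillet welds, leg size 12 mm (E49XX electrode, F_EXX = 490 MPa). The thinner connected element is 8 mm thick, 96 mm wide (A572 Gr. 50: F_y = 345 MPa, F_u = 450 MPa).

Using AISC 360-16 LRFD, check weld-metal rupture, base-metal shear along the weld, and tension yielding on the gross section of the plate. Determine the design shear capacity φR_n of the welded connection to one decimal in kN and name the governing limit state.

Weld metal: throat = 0.707×12 = 8.484 mm, L = 2×196 = 392 mm. φR_n = 0.75 × 0.6 × 490 × 8.484 × 392 = 733.3 kN.
Base metal shear (8 mm plate): yield φR_n = 1.0×0.6×345×8×392 = 649.2 kN; rupture φR_n = 0.75×0.6×450×8×392 = 635.0 kN; take 635.0 kN (rupture).
Tension yield (gross): A_g = 96×8 = 768 mm². φR_n = 0.90 × 345 × 768 = 238.5 kN.
Governing: min(733.3, 635.0, 238.5) = 238.5 kN → gross-section yield.

238.5 kN (gross-section yield governs)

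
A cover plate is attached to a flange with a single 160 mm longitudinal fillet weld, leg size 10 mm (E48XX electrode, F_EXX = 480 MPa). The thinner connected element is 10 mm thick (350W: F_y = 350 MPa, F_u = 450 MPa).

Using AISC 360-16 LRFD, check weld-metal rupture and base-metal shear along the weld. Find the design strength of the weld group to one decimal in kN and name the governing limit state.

244.3 kN (weld metal governs)

Weld metal: throat = 0.707×10 = 7.07 mm, L = 160 mm. φR_n = 0.75 × 0.6 × 480 × 7.07 × 160 = 244.3 kN.
Base metal shear (10 mm plate): yield φR_n = 1.0×0.6×350×10×160 = 336.0 kN; rupture φR_n = 0.75×0.6×450×10×160 = 324.0 kN; take 324.0 kN (rupture).
Governing: min(244.3, 324.0) = 244.3 kN → weld metal.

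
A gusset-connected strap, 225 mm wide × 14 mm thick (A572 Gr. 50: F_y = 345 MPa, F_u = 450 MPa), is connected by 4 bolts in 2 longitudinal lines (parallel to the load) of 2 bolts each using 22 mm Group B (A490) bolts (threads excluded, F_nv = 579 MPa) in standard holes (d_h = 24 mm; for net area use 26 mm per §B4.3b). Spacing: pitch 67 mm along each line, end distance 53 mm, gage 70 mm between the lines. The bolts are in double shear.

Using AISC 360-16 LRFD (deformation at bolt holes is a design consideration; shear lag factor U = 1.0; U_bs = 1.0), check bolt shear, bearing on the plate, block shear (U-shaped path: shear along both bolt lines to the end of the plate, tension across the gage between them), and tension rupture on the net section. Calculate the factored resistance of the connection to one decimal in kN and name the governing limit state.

667.2 kN (block shear governs)

Bolt shear: A_b = π(22)²/4 = 380.13 mm². φR_n = 0.75 × 579 × 380.13 × 4 × 2 = 1320.6 kN.
Bearing (14 mm plate, F_u = 450 MPa): end bolts L_c = 53 − 24/2 = 41, R_n = min(1.2×41×14×450, 2.4×22×14×450) = 309.96 kN/bolt; interior L_c = 67 − 24 = 43, R_n = 325.08 kN/bolt. φR_n = 0.75 × (2×309.96 + 2×325.08) = 952.6 kN.
Block shear: shear path 2×[53+1×67] = 2×120 mm, A_gv = 3360, A_nv = 2×(120 − 1.5×26)×14 = 2268 mm²; tension across gage: (70 − 1×26)×14 = 616 mm². R_n = min(0.6×450×2268, 0.6×345×3360) + 1.0×450×616 = min(612.36, 695.52) + 277.2 = 889.56 kN. φR_n = 0.75 × 889.56 = 667.2 kN.
Tension rupture (net): A_n = (225 − 2×26)×14 = 2422 mm² (U = 1.0, A_e = A_n). φR_n = 0.75 × 450 × 2422 = 817.4 kN.
Governing: min(1320.6, 952.6, 667.2, 817.4) = 667.2 kN → block shear.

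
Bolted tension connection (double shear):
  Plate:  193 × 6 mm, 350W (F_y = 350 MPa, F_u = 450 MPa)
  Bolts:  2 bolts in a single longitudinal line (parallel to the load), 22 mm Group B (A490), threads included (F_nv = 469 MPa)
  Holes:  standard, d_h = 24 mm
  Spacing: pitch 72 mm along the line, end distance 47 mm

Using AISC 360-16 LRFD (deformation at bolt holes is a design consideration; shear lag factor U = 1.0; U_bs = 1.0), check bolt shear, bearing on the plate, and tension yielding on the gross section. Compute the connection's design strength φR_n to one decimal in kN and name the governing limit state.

192.0 kN (bearing governs)

Bolt shear: A_b = π(22)²/4 = 380.13 mm². φR_n = 0.75 × 469 × 380.13 × 2 × 2 = 534.8 kN.
Bearing (6 mm plate, F_u = 450 MPa): end bolts L_c = 47 − 24/2 = 35, R_n = min(1.2×35×6×450, 2.4×22×6×450) = 113.4 kN/bolt; interior L_c = 72 − 24 = 48, R_n = 142.56 kN/bolt. φR_n = 0.75 × (1×113.4 + 1×142.56) = 192.0 kN.
Tension yield (gross): A_g = 193×6 = 1158 mm². φR_n = 0.90 × 350 × 1158 = 364.8 kN.
Governing: min(534.8, 192.0, 364.8) = 192.0 kN → bearing.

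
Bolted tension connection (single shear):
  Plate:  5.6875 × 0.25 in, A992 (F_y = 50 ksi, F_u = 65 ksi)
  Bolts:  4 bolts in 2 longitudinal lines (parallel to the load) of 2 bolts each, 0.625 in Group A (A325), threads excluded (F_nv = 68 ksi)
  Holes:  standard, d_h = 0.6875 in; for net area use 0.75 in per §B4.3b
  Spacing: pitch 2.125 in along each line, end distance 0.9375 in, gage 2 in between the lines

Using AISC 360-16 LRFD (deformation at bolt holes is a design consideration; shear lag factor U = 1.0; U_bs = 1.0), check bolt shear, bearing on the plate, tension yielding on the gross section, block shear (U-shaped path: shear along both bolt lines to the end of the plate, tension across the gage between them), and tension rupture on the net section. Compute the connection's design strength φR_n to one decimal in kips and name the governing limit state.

43.6 kips (block shear governs)

Bolt shear: A_b = π(0.625)²/4 = 0.3068 in². φR_n = 0.75 × 68 × 0.3068 × 4 × 1 = 62.6 kips.
Bearing (0.25 in plate, F_u = 65 ksi): end bolts L_c = 0.9375 − 0.6875/2 = 0.59375, R_n = min(1.2×0.59375×0.25×65, 2.4×0.625×0.25×65) = 11.578 kips/bolt; interior L_c = 2.125 − 0.6875 = 1.4375, R_n = 24.375 kips/bolt. φR_n = 0.75 × (2×11.578 + 2×24.375) = 53.9 kips.
Tension yield (gross): A_g = 5.6875×0.25 = 1.4219 in². φR_n = 0.90 × 50 × 1.4219 = 64.0 kips.
Block shear: shear path 2×[0.9375+1×2.125] = 2×3.0625 in, A_gv = 1.5313, A_nv = 2×(3.0625 − 1.5×0.75)×0.25 = 0.96875 in²; tension across gage: (2 − 1×0.75)×0.25 = 0.3125 in². R_n = min(0.6×65×0.96875, 0.6×50×1.5313) + 1.0×65×0.3125 = min(37.781, 45.939) + 20.313 = 58.094 kips. φR_n = 0.75 × 58.094 = 43.6 kips.
Tension rupture (net): A_n = (5.6875 − 2×0.75)×0.25 = 1.0469 in² (U = 1.0, A_e = A_n). φR_n = 0.75 × 65 × 1.0469 = 51.0 kips.
Governing: min(62.6, 53.9, 64.0, 43.6, 51.0) = 43.6 kips → block shear.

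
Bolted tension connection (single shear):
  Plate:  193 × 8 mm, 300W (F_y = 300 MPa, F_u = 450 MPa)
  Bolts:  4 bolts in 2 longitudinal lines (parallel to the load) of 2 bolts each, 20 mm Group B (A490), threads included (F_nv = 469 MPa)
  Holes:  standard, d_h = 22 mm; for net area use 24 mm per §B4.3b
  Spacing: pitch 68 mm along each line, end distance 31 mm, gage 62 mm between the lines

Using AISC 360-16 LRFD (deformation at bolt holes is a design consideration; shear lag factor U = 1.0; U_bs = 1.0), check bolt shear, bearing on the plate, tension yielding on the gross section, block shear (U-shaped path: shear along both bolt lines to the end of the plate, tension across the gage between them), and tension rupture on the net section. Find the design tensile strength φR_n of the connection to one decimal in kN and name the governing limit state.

Bolt shear: A_b = π(20)²/4 = 314.16 mm². φR_n = 0.75 × 469 × 314.16 × 4 × 1 = 442.0 kN.
Bearing (8 mm plate, F_u = 450 MPa): end bolts L_c = 31 − 22/2 = 20, R_n = min(1.2×20×8×450, 2.4×20×8×450) = 86.4 kN/bolt; interior L_c = 68 − 22 = 46, R_n = 172.8 kN/bolt. φR_n = 0.75 × (2×86.4 + 2×172.8) = 388.8 kN.
Tension yield (gross): A_g = 193×8 = 1544 mm². φR_n = 0.90 × 300 × 1544 = 416.9 kN.
Block shear: shear path 2×[31+1×68] = 2×99 mm, A_gv = 1584, A_nv = 2×(99 − 1.5×24)×8 = 1008 mm²; tension across gage: (62 − 1×24)×8 = 304 mm². R_n = min(0.6×450×1008, 0.6×300×1584) + 1.0×450×304 = min(272.16, 285.12) + 136.8 = 408.96 kN. φR_n = 0.75 × 408.96 = 306.7 kN.
Tension rupture (net): A_n = (193 − 2×24)×8 = 1160 mm² (U = 1.0, A_e = A_n). φR_n = 0.75 × 450 × 1160 = 391.5 kN.
Governing: min(442.0, 388.8, 416.9, 306.7, 391.5) = 306.7 kN → block shear.

306.7 kN (block shear governs)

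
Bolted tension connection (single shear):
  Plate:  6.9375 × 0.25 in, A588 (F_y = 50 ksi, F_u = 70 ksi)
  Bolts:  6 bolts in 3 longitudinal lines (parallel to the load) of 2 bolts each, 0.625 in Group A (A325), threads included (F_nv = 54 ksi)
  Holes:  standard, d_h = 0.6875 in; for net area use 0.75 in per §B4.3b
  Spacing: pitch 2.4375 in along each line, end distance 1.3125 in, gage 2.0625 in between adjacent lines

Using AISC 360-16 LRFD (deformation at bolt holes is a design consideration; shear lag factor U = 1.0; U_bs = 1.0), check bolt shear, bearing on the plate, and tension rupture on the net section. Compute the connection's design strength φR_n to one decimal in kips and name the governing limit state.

61.5 kips (net-section rupture governs)

Bolt shear: A_b = π(0.625)²/4 = 0.3068 in². φR_n = 0.75 × 54 × 0.3068 × 6 × 1 = 74.6 kips.
Bearing (0.25 in plate, F_u = 70 ksi): end bolts L_c = 1.3125 − 0.6875/2 = 0.96875, R_n = min(1.2×0.96875×0.25×70, 2.4×0.625×0.25×70) = 20.344 kips/bolt; interior L_c = 2.4375 − 0.6875 = 1.75, R_n = 26.25 kips/bolt. φR_n = 0.75 × (3×20.344 + 3×26.25) = 104.8 kips.
Tension rupture (net): A_n = (6.9375 − 3×0.75)×0.25 = 1.1719 in² (U = 1.0, A_e = A_n). φR_n = 0.75 × 70 × 1.1719 = 61.5 kips.
Governing: min(74.6, 104.8, 61.5) = 61.5 kips → net-section rupture.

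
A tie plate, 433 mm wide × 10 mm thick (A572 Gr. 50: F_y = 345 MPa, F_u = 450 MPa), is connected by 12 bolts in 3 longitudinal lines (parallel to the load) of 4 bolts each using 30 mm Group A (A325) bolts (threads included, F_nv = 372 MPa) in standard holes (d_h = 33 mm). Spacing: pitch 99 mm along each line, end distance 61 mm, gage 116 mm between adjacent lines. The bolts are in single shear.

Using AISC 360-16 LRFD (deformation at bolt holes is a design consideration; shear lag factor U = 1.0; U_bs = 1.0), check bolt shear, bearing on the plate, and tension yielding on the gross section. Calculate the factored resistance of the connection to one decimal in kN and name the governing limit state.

1344.5 kN (gross-section yield governs)

Bolt shear: A_b = π(30)²/4 = 706.86 mm². φR_n = 0.75 × 372 × 706.86 × 12 × 1 = 2366.6 kN.
Bearing (10 mm plate, F_u = 450 MPa): end bolts L_c = 61 − 33/2 = 44.5, R_n = min(1.2×44.5×10×450, 2.4×30×10×450) = 240.3 kN/bolt; interior L_c = 99 − 33 = 66, R_n = 324 kN/bolt. φR_n = 0.75 × (3×240.3 + 9×324) = 2727.7 kN.
Tension yield (gross): A_g = 433×10 = 4330 mm². φR_n = 0.90 × 345 × 4330 = 1344.5 kN.
Governing: min(2366.6, 2727.7, 1344.5) = 1344.5 kN → gross-section yield.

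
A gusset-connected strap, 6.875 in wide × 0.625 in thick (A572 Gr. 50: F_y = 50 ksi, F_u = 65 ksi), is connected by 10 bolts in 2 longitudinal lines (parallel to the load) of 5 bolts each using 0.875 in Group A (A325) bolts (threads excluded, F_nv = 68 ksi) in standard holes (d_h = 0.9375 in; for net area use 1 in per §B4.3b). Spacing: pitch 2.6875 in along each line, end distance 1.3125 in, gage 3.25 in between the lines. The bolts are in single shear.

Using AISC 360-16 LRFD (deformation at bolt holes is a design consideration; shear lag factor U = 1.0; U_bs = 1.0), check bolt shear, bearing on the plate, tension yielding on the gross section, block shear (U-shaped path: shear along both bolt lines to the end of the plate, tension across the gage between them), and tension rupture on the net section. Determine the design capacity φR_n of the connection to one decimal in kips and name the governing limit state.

Bolt shear: A_b = π(0.875)²/4 = 0.60132 in². φR_n = 0.75 × 68 × 0.60132 × 10 × 1 = 306.7 kips.
Bearing (0.625 in plate, F_u = 65 ksi): end bolts L_c = 1.3125 − 0.9375/2 = 0.84375, R_n = min(1.2×0.84375×0.625×65, 2.4×0.875×0.625×65) = 41.133 kips/bolt; interior L_c = 2.6875 − 0.9375 = 1.75, R_n = 85.313 kips/bolt. φR_n = 0.75 × (2×41.133 + 8×85.313) = 573.6 kips.
Tension yield (gross): A_g = 6.875×0.625 = 4.2969 in². φR_n = 0.90 × 50 × 4.2969 = 193.4 kips.
Block shear: shear path 2×[1.3125+4×2.6875] = 2×12.0625 in, A_gv = 15.078, A_nv = 2×(12.0625 − 4.5×1)×0.625 = 9.4531 in²; tension across gage: (3.25 − 1×1)×0.625 = 1.4063 in². R_n = min(0.6×65×9.4531, 0.6×50×15.078) + 1.0×65×1.4063 = min(368.67, 452.34) + 91.41 = 460.08 kips. φR_n = 0.75 × 460.08 = 345.1 kips.
Tension rupture (net): A_n = (6.875 − 2×1)×0.625 = 3.0469 in² (U = 1.0, A_e = A_n). φR_n = 0.75 × 65 × 3.0469 = 148.5 kips.
Governing: min(306.7, 573.6, 193.4, 345.1, 148.5) = 148.5 kips → net-section rupture.

148.5 kips (net-section rupture governs)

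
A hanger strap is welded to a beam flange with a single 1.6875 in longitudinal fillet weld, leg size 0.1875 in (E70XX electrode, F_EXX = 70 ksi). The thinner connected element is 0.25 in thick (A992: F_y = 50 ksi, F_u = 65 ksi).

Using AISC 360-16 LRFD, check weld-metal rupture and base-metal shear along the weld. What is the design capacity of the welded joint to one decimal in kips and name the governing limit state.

Weld metal: throat = 0.707×0.1875 = 0.13256 in, L = 1.6875 in. φR_n = 0.75 × 0.6 × 70 × 0.13256 × 1.6875 = 7.0 kips.
Base metal shear (0.25 in plate): yield φR_n = 1.0×0.6×50×0.25×1.6875 = 12.7 kips; rupture φR_n = 0.75×0.6×65×0.25×1.6875 = 12.3 kips; take 12.3 kips (rupture).
Governing: min(7.0, 12.3) = 7.0 kips → weld metal.

7.0 kips (weld metal governs)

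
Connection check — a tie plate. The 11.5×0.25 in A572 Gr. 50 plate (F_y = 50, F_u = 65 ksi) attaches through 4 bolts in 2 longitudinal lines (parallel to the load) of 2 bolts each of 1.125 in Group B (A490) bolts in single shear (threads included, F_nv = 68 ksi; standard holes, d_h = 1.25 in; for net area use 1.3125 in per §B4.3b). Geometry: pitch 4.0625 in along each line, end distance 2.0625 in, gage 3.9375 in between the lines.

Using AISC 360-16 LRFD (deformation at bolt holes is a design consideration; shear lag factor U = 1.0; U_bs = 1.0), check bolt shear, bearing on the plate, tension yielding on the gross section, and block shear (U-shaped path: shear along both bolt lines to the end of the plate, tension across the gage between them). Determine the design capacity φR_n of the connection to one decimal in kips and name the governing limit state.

92.8 kips (block shear governs)

Bolt shear: A_b = π(1.125)²/4 = 0.99402 in². φR_n = 0.75 × 68 × 0.99402 × 4 × 1 = 202.8 kips.
Bearing (0.25 in plate, F_u = 65 ksi): end bolts L_c = 2.0625 − 1.25/2 = 1.4375, R_n = min(1.2×1.4375×0.25×65, 2.4×1.125×0.25×65) = 28.031 kips/bolt; interior L_c = 4.0625 − 1.25 = 2.8125, R_n = 43.875 kips/bolt. φR_n = 0.75 × (2×28.031 + 2×43.875) = 107.9 kips.
Tension yield (gross): A_g = 11.5×0.25 = 2.875 in². φR_n = 0.90 × 50 × 2.875 = 129.4 kips.
Block shear: shear path 2×[2.0625+1×4.0625] = 2×6.125 in, A_gv = 3.0625, A_nv = 2×(6.125 − 1.5×1.3125)×0.25 = 2.0781 in²; tension across gage: (3.9375 − 1×1.3125)×0.25 = 0.65625 in². R_n = min(0.6×65×2.0781, 0.6×50×3.0625) + 1.0×65×0.65625 = min(81.046, 91.875) + 42.656 = 123.7 kips. φR_n = 0.75 × 123.7 = 92.8 kips.
Governing: min(202.8, 107.9, 129.4, 92.8) = 92.8 kips → block shear.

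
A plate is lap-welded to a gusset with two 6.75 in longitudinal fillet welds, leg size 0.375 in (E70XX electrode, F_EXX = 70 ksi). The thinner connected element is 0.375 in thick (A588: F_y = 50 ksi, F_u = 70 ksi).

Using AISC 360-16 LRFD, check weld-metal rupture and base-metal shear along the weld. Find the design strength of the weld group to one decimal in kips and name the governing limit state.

112.7 kips (weld metal governs)

Weld metal: throat = 0.707×0.375 = 0.26513 in, L = 2×6.75 = 13.5 in. φR_n = 0.75 × 0.6 × 70 × 0.26513 × 13.5 = 112.7 kips.
Base metal shear (0.375 in plate): yield φR_n = 1.0×0.6×50×0.375×13.5 = 151.9 kips; rupture φR_n = 0.75×0.6×70×0.375×13.5 = 159.5 kips; take 151.9 kips (yield).
Governing: min(112.7, 151.9) = 112.7 kips → weld metal.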